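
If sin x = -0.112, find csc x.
csc x = 1/sin x = -8.929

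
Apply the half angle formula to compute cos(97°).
cos(97°) = -√((1 + cos 194°)/2) = -0.1219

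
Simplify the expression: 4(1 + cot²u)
4(1 + cot²u) = 4(csc²u) (using Pythagorean identity)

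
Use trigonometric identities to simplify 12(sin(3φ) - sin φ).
12(sin(3φ) - sin φ) = 12(2 cos(2φ) sin φ) (using Sum-to-product)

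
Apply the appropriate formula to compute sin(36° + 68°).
sin(36° + 68°) = sin 36° cos 68° + cos 36° sin 68° = 0.9703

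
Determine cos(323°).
cos(323°) = 0.7986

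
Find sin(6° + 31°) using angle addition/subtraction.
sin(6° + 31°) = sin 6° cos 31° + cos 6° sin 31° = 0.6018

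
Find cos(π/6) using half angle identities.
cos(π/6) = √((1 + cos π/3)/2) = √3/2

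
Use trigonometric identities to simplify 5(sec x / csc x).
5(sec x / csc x) = 5(tan x) (using Reciprocal identities)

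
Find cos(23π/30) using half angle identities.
cos(23π/30) = -√((1 + cos 23π/15)/2) = -0.7431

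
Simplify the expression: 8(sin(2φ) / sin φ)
8(sin(2φ) / sin φ) = 8(2 cos φ) (using Double angle)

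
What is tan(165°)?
tan(165°) = -(2-√3)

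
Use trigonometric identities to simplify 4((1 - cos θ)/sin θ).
4((1 - cos θ)/sin θ) = 4(tan(θ/2)) (using Half angle)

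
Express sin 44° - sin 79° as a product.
sin 44° - sin 79° = 2 cos(61.5°) sin(-17.5°)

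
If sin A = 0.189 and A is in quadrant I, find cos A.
cos A = 0.982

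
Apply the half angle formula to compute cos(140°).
cos(140°) = -√((1 + cos 280°)/2) = -0.766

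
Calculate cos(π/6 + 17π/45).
cos(π/6 + 17π/45) = cos π/6 cos 17π/45 - sin π/6 sin 17π/45 = -0.1392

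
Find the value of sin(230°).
sin(230°) = -0.766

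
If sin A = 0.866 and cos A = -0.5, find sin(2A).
sin(2A) = 2 sin A cos A = -0.866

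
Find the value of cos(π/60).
cos(π/60) = 0.9986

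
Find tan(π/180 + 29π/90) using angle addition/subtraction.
tan(π/180 + 29π/90) = (tan π/180 + tan 29π/90)/(1 - tan π/180 tan 29π/90) = 1.664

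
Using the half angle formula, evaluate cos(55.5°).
cos(55.5°) = √((1 + cos 111°)/2) = 0.5664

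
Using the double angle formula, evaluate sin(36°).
sin(36°) = 2 sin 18° cos 18° = 0.5878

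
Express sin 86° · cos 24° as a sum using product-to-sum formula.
sin 86° cos 24° = (1/2)[sin(86°+24°) + sin(86°-24°)]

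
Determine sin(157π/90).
sin(157π/90) = -0.7193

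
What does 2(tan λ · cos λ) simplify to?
2(tan λ · cos λ) = 2(sin λ) (using Quotient identity)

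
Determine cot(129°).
cot(129°) = -0.8098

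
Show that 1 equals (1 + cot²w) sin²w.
RHS = csc²w · sin²w = (1/sin²w) · sin²w = 1 = LHS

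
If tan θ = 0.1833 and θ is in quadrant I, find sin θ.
sin θ = 0.1803 (using tan²θ + 1 = sec²θ)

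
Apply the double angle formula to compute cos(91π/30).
cos(91π/30) = 1 - 2sin²91π/60 = -0.9945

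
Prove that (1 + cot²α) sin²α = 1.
LHS = csc²α · sin²α = (1/sin²α) · sin²α = 1 = RHS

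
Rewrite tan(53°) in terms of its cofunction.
tan(53°) = cot(90° - 53°) = cot(37°)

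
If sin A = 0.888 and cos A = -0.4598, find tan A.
tan A = sin A / cos A = -1.931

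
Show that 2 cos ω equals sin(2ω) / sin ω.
RHS = 2 sin ω cos ω / sin ω = 2 cos ω = LHS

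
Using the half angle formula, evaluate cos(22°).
cos(22°) = √((1 + cos 44°)/2) = 0.9272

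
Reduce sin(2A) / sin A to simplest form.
sin(2A) / sin A = 2 cos A (using Double angle)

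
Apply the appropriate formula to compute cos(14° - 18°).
cos(14° - 18°) = cos 14° cos 18° + sin 14° sin 18° = 0.9976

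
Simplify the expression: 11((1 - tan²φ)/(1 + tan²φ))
11((1 - tan²φ)/(1 + tan²φ)) = 11(cos(2φ)) (using Double angle)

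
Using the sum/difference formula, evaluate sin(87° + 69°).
sin(87° + 69°) = sin 87° cos 69° + cos 87° sin 69° = 0.4067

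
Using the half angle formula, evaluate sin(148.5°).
sin(148.5°) = √((1 - cos 297°)/2) = 0.5225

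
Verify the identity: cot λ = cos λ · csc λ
RHS = cos λ · (1/sin λ) = cos λ/sin λ = cot λ = LHS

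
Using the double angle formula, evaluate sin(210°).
sin(210°) = 2 sin 105° cos 105° = -1/2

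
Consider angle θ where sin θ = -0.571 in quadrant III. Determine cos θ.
cos θ = ±√(1 - sin²θ) = -0.821 (negative in QIII)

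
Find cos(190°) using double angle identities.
cos(190°) = 1 - 2sin²95° = -0.9848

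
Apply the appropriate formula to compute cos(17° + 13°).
cos(17° + 13°) = cos 17° cos 13° - sin 17° sin 13° = √3/2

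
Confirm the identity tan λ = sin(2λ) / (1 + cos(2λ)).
RHS = 2 sin λ cos λ / (2cos²λ) = sin λ/cos λ = tan λ = LHS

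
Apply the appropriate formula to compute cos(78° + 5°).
cos(78° + 5°) = cos 78° cos 5° - sin 78° sin 5° = 0.1219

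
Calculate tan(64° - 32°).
tan(64° - 32°) = (tan 64° - tan 32°)/(1 + tan 64° tan 32°) = 0.6249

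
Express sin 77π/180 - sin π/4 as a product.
sin 77π/180 - sin π/4 = 2 cos(61π/180) sin(4π/45)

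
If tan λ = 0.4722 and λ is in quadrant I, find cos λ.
cos λ = 0.9043 (using tan²λ + 1 = sec²λ)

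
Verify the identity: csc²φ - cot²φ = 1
LHS = 1/sin²φ - cos²φ/sin²φ = (1 - cos²φ)/sin²φ = sin²φ/sin²φ = 1 = RHS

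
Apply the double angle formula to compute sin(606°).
sin(606°) = 2 sin 303° cos 303° = -0.9135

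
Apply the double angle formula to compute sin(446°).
sin(446°) = 2 sin 223° cos 223° = 0.9976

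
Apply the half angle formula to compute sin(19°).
sin(19°) = √((1 - cos 38°)/2) = 0.3256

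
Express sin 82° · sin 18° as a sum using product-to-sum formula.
sin 82° sin 18° = (1/2)[cos(82°-18°) - cos(82°+18°)]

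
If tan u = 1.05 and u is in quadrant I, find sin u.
sin u = 0.7241 (using tan²u + 1 = sec²u)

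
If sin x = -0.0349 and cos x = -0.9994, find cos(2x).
cos(2x) = cos²x - sin²x = 0.9976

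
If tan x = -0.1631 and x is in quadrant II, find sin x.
sin x = 0.161 (using tan²x + 1 = sec²x)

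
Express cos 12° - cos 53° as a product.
cos 12° - cos 53° = -2 sin(32.5°) sin(-20.5°)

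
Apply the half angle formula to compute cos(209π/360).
cos(209π/360) = -√((1 + cos 209π/180)/2) = -0.2504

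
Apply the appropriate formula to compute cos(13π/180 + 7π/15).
cos(13π/180 + 7π/15) = cos 13π/180 cos 7π/15 - sin 13π/180 sin 7π/15 = -0.1219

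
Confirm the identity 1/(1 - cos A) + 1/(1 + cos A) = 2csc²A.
LHS = [(1 + cos A) + (1 - cos A)] / [(1 - cos A)(1 + cos A)] = 2/(1 - cos²A) = 2/sin²A = 2csc²A = RHS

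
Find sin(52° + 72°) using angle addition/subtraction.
sin(52° + 72°) = sin 52° cos 72° + cos 52° sin 72° = 0.829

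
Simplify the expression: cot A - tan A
cot A - tan A = 2 cot(2A) (using Double angle)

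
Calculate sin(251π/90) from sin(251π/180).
sin(251π/90) = 2 sin 251π/180 cos 251π/180 = 0.6157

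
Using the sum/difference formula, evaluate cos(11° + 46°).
cos(11° + 46°) = cos 11° cos 46° - sin 11° sin 46° = 0.5446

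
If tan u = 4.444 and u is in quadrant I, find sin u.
sin u = 0.9756 (using tan²u + 1 = sec²u)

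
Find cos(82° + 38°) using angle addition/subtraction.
cos(82° + 38°) = cos 82° cos 38° - sin 82° sin 38° = -1/2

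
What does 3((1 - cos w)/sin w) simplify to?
3((1 - cos w)/sin w) = 3(tan(w/2)) (using Half angle)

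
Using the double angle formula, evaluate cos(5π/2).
cos(5π/2) = cos²5π/4 - sin²5π/4 = 0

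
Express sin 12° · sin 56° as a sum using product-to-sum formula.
sin 12° sin 56° = (1/2)[cos(12°-56°) - cos(12°+56°)]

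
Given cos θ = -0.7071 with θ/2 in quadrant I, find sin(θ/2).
sin(θ/2) = ±√((1 - cos θ)/2); positive since θ/2 ∈ QI, so sin(θ/2) = 0.9239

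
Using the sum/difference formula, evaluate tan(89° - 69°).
tan(89° - 69°) = (tan 89° - tan 69°)/(1 + tan 89° tan 69°) = 0.364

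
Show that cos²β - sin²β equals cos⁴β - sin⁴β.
RHS = (cos²β - sin²β)(cos²β + sin²β) = (cos²β - sin²β) · 1 = cos²β - sin²β = LHS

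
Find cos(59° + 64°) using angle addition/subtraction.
cos(59° + 64°) = cos 59° cos 64° - sin 59° sin 64° = -0.5446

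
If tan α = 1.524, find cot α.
cot α = 1/tan α = 0.6562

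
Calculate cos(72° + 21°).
cos(72° + 21°) = cos 72° cos 21° - sin 72° sin 21° = -0.05234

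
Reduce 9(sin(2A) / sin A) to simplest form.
9(sin(2A) / sin A) = 9(2 cos A) (using Double angle)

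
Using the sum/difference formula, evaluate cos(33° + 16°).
cos(33° + 16°) = cos 33° cos 16° - sin 33° sin 16° = 0.6561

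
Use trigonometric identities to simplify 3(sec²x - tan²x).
3(sec²x - tan²x) = 3 (using Pythagorean identity)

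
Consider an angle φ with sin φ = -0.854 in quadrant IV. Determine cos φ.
cos φ = √(1 - sin²φ) = 0.5203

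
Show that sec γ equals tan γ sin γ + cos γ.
RHS = sin²γ/cos γ + cos γ = (sin²γ + cos²γ)/cos γ = 1/cos γ = sec γ = LHS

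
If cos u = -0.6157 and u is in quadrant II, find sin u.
sin u = 0.788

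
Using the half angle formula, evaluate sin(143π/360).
sin(143π/360) = √((1 - cos 143π/180)/2) = 0.9483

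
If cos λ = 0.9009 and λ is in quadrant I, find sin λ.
sin λ = 0.434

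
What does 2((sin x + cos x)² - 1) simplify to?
2((sin x + cos x)² - 1) = 2(sin(2x)) (using Pythagorean + double angle)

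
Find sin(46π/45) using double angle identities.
sin(46π/45) = 2 sin 23π/45 cos 23π/45 = -0.06976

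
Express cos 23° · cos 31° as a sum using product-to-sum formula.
cos 23° cos 31° = (1/2)[cos(23°-31°) + cos(23°+31°)]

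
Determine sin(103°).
sin(103°) = 0.9744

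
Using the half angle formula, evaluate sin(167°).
sin(167°) = √((1 - cos 334°)/2) = 0.225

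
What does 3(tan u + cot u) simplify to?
3(tan u + cot u) = 3(sec u csc u) (using Quotient identities)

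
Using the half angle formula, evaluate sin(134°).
sin(134°) = √((1 - cos 268°)/2) = 0.7193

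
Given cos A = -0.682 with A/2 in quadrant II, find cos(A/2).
cos(A/2) = ±√((1 + cos A)/2); negative since A/2 ∈ QII, so cos(A/2) = -0.3987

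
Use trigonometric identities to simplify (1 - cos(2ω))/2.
(1 - cos(2ω))/2 = sin²ω (using Power reduction)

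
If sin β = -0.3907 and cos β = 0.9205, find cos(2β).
cos(2β) = cos²β - sin²β = 0.6947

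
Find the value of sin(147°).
sin(147°) = 0.5446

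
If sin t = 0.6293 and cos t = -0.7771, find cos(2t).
cos(2t) = cos²t - sin²t = 0.2079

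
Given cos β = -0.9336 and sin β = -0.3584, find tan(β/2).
tan(β/2) = sin β / (1 + cos β) = -5.398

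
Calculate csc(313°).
csc(313°) = -1.367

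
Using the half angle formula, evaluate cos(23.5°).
cos(23.5°) = √((1 + cos 47°)/2) = 0.9171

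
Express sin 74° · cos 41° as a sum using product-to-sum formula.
sin 74° cos 41° = (1/2)[sin(74°+41°) + sin(74°-41°)]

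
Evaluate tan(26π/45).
tan(26π/45) = -4.011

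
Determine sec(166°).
sec(166°) = -1.031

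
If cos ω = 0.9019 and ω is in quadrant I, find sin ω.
sin ω = 0.4319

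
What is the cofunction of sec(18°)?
sec(18°) = csc(90° - 18°) = csc(72°)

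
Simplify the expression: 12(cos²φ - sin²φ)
12(cos²φ - sin²φ) = 12(cos(2φ)) (using Double angle)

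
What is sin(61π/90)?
sin(61π/90) = 0.848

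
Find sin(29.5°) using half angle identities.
sin(29.5°) = √((1 - cos 59°)/2) = 0.4924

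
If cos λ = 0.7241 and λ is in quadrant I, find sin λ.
sin λ = 0.6897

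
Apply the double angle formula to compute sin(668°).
sin(668°) = 2 sin 334° cos 334° = -0.788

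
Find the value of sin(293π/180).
sin(293π/180) = -0.9205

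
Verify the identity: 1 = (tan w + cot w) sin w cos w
RHS = (sin w/cos w + cos w/sin w) sin w cos w = ((sin²w + cos²w)/(sin w cos w)) · sin w cos w = sin²w + cos²w = 1 = LHS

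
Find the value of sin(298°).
sin(298°) = -0.8829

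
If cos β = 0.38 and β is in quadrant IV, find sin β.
sin β = -0.925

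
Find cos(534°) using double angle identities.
cos(534°) = cos²267° - sin²267° = -0.9945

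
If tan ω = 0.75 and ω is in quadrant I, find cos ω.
cos ω = 0.8 (using tan²ω + 1 = sec²ω)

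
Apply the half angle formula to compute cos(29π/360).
cos(29π/360) = √((1 + cos 29π/180)/2) = 0.9681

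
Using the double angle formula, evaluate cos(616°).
cos(616°) = cos²308° - sin²308° = -0.2419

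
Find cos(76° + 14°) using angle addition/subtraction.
cos(76° + 14°) = cos 76° cos 14° - sin 76° sin 14° = 0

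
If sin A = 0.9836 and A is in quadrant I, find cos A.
cos A = 0.1804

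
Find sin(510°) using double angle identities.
sin(510°) = 2 sin 255° cos 255° = 1/2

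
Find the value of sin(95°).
sin(95°) = 0.9962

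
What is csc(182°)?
csc(182°) = -28.65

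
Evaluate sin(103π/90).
sin(103π/90) = -0.4384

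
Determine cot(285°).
cot(285°) = -(2-√3)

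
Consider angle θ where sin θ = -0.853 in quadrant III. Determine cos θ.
cos θ = ±√(1 - sin²θ) = -0.5219 (negative in QIII)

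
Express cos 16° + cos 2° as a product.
cos 16° + cos 2° = 2 cos(9°) cos(7°)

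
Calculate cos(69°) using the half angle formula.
cos(69°) = √((1 + cos 138°)/2) = 0.3584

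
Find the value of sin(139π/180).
sin(139π/180) = 0.6561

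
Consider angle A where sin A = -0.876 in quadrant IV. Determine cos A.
cos A = √(1 - sin²A) = 0.4823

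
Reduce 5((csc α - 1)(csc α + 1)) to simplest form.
5((csc α - 1)(csc α + 1)) = 5(cot²α) (using Diff. of squares)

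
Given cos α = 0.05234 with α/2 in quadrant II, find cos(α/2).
cos(α/2) = ±√((1 + cos α)/2); negative since α/2 ∈ QII, so cos(α/2) = -0.7254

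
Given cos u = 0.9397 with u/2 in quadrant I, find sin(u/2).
sin(u/2) = ±√((1 - cos u)/2); positive since u/2 ∈ QI, so sin(u/2) = 0.1736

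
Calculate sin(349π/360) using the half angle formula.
sin(349π/360) = √((1 - cos 349π/180)/2) = 0.09585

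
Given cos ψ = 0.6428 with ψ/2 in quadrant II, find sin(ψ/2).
sin(ψ/2) = ±√((1 - cos ψ)/2); positive since ψ/2 ∈ QII, so sin(ψ/2) = 0.4226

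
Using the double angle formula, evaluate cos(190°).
cos(190°) = 1 - 2sin²95° = -0.9848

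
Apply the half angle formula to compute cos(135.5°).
cos(135.5°) = -√((1 + cos 271°)/2) = -0.7133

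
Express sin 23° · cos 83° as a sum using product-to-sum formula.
sin 23° cos 83° = (1/2)[sin(23°+83°) + sin(23°-83°)]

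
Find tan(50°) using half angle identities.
tan(50°) = sin 100° / (1 + cos 100°) = 1.192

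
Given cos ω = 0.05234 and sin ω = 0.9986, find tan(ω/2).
tan(ω/2) = sin ω / (1 + cos ω) = 0.9489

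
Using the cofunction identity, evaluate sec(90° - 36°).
sec(90° - 36°) = csc(36°) = 1.701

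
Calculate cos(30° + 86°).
cos(30° + 86°) = cos 30° cos 86° - sin 30° sin 86° = -0.4384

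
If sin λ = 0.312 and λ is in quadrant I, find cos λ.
cos λ = 0.9501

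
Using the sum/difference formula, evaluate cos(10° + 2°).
cos(10° + 2°) = cos 10° cos 2° - sin 10° sin 2° = 0.9781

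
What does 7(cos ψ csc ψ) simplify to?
7(cos ψ csc ψ) = 7(cot ψ) (using Reciprocal + quotient)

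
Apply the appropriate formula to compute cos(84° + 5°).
cos(84° + 5°) = cos 84° cos 5° - sin 84° sin 5° = 0.01745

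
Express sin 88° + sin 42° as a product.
sin 88° + sin 42° = 2 sin(65°) cos(23°)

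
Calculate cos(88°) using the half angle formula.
cos(88°) = √((1 + cos 176°)/2) = 0.0349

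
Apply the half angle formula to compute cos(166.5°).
cos(166.5°) = -√((1 + cos 333°)/2) = -0.9724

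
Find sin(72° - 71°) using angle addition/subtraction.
sin(72° - 71°) = sin 72° cos 71° - cos 72° sin 71° = 0.01745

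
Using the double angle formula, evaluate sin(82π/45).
sin(82π/45) = 2 sin 41π/45 cos 41π/45 = -0.5299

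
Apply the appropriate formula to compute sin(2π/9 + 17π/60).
sin(2π/9 + 17π/60) = sin 2π/9 cos 17π/60 + cos 2π/9 sin 17π/60 = 0.9998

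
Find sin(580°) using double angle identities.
sin(580°) = 2 sin 290° cos 290° = -0.6428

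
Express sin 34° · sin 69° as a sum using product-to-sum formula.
sin 34° sin 69° = (1/2)[cos(34°-69°) - cos(34°+69°)]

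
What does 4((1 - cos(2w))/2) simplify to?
4((1 - cos(2w))/2) = 4(sin²w) (using Power reduction)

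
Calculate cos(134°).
cos(134°) = -0.6947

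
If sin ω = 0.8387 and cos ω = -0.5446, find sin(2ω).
sin(2ω) = 2 sin ω cos ω = -0.9135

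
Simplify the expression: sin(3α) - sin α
sin(3α) - sin α = 2 cos(2α) sin α (using Sum-to-product)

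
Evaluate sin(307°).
sin(307°) = -0.7986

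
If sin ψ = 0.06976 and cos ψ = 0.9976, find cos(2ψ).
cos(2ψ) = cos²ψ - sin²ψ = 0.9903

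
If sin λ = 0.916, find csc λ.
csc λ = 1/sin λ = 1.092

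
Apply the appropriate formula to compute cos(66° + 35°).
cos(66° + 35°) = cos 66° cos 35° - sin 66° sin 35° = -0.1908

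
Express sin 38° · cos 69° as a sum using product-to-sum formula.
sin 38° cos 69° = (1/2)[sin(38°+69°) + sin(38°-69°)]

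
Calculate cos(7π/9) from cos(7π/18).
cos(7π/9) = cos²7π/18 - sin²7π/18 = -0.766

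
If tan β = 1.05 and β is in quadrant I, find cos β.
cos β = 0.6897 (using tan²β + 1 = sec²β)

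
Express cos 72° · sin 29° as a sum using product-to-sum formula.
cos 72° sin 29° = (1/2)[sin(72°+29°) - sin(72°-29°)]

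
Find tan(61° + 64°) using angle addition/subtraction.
tan(61° + 64°) = (tan 61° + tan 64°)/(1 - tan 61° tan 64°) = -1.428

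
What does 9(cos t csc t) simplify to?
9(cos t csc t) = 9(cot t) (using Reciprocal + quotient)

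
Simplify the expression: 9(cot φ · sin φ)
9(cot φ · sin φ) = 9(cos φ) (using Quotient identity)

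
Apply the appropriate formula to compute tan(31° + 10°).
tan(31° + 10°) = (tan 31° + tan 10°)/(1 - tan 31° tan 10°) = 0.8693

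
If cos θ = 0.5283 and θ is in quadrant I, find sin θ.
sin θ = 0.8491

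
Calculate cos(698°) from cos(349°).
cos(698°) = cos²349° - sin²349° = 0.9272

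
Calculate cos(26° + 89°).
cos(26° + 89°) = cos 26° cos 89° - sin 26° sin 89° = -0.4226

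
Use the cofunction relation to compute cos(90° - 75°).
cos(90° - 75°) = sin(75°) = (√6+√2)/4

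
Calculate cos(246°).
cos(246°) = -0.4067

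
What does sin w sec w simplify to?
sin w sec w = tan w (using Reciprocal + quotient)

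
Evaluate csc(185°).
csc(185°) = -11.47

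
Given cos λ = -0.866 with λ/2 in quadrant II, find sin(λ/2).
sin(λ/2) = ±√((1 - cos λ)/2); positive since λ/2 ∈ QII, so sin(λ/2) = 0.9659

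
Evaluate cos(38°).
cos(38°) = 0.788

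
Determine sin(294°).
sin(294°) = -0.9135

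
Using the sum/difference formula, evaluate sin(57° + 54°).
sin(57° + 54°) = sin 57° cos 54° + cos 57° sin 54° = 0.9336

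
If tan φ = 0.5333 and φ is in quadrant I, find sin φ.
sin φ = 0.4706 (using tan²φ + 1 = sec²φ)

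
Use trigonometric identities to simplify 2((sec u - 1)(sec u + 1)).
2((sec u - 1)(sec u + 1)) = 2(tan²u) (using Diff. of squares)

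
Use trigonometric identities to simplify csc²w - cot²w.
csc²w - cot²w = 1 (using Pythagorean identity)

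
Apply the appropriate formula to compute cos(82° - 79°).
cos(82° - 79°) = cos 82° cos 79° + sin 82° sin 79° = 0.9986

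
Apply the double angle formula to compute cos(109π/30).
cos(109π/30) = cos²109π/60 - sin²109π/60 = 0.4067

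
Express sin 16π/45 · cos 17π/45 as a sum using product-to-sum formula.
sin 16π/45 cos 17π/45 = (1/2)[sin(16π/45+17π/45) + sin(16π/45-17π/45)]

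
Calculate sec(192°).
sec(192°) = -1.022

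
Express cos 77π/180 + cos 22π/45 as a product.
cos 77π/180 + cos 22π/45 = 2 cos(11π/24) cos(-11π/360)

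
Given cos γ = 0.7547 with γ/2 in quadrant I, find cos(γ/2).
cos(γ/2) = ±√((1 + cos γ)/2); positive since γ/2 ∈ QI, so cos(γ/2) = 0.9367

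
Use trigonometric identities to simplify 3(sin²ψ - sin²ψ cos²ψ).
3(sin²ψ - sin²ψ cos²ψ) = 3(sin⁴ψ) (using Factoring)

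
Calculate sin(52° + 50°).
sin(52° + 50°) = sin 52° cos 50° + cos 52° sin 50° = 0.9781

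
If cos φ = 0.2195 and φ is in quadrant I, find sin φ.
sin φ = 0.9756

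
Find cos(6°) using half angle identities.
cos(6°) = √((1 + cos 12°)/2) = 0.9945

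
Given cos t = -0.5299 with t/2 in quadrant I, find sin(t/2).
sin(t/2) = ±√((1 - cos t)/2); positive since t/2 ∈ QI, so sin(t/2) = 0.8746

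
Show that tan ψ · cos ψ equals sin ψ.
LHS = (sin ψ/cos ψ) · cos ψ = sin ψ = RHS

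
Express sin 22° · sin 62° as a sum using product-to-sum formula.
sin 22° sin 62° = (1/2)[cos(22°-62°) - cos(22°+62°)]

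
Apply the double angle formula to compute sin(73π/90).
sin(73π/90) = 2 sin 73π/180 cos 73π/180 = 0.5592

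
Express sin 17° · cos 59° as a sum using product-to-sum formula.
sin 17° cos 59° = (1/2)[sin(17°+59°) + sin(17°-59°)]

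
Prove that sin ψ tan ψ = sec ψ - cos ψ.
RHS = 1/cos ψ - cos ψ = (1 - cos²ψ)/cos ψ = sin²ψ/cos ψ = sin ψ · (sin ψ/cos ψ) = sin ψ tan ψ = LHS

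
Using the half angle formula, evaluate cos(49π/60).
cos(49π/60) = -√((1 + cos 49π/30)/2) = -0.8387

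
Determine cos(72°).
cos(72°) = 0.309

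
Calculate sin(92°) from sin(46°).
sin(92°) = 2 sin 46° cos 46° = 0.9994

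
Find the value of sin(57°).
sin(57°) = 0.8387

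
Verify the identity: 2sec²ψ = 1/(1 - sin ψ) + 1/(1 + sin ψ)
RHS = [(1 + sin ψ) + (1 - sin ψ)] / [(1 - sin ψ)(1 + sin ψ)] = 2/(1 - sin²ψ) = 2/cos²ψ = 2sec²ψ = LHS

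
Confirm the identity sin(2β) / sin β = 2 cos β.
LHS = 2 sin β cos β / sin β = 2 cos β = RHS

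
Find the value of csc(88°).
csc(88°) = 1.001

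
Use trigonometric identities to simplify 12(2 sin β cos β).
12(2 sin β cos β) = 12(sin(2β)) (using Double angle)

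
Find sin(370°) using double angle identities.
sin(370°) = 2 sin 185° cos 185° = 0.1736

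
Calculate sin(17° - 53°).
sin(17° - 53°) = sin 17° cos 53° - cos 17° sin 53° = -0.5878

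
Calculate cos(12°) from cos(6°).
cos(12°) = cos²6° - sin²6° = 0.9781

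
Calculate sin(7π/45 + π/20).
sin(7π/45 + π/20) = sin 7π/45 cos π/20 + cos 7π/45 sin π/20 = 0.6018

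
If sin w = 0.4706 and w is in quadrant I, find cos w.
cos w = 0.8823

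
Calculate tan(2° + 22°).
tan(2° + 22°) = (tan 2° + tan 22°)/(1 - tan 2° tan 22°) = 0.4452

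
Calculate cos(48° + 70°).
cos(48° + 70°) = cos 48° cos 70° - sin 48° sin 70° = -0.4695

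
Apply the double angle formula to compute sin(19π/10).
sin(19π/10) = 2 sin 19π/20 cos 19π/20 = -0.309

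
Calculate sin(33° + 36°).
sin(33° + 36°) = sin 33° cos 36° + cos 33° sin 36° = 0.9336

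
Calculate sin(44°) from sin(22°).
sin(44°) = 2 sin 22° cos 22° = 0.6947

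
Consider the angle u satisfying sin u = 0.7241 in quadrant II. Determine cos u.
cos u = ±√(1 - sin²u) = -0.6897 (negative in QII)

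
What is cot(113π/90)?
cot(113π/90) = 0.9657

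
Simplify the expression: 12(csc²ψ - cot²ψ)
12(csc²ψ - cot²ψ) = 12 (using Pythagorean identity)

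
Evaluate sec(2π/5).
sec(2π/5) = 3.236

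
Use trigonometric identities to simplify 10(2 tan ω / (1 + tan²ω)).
10(2 tan ω / (1 + tan²ω)) = 10(sin(2ω)) (using Double angle)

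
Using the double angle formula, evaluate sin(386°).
sin(386°) = 2 sin 193° cos 193° = 0.4384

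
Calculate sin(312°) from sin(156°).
sin(312°) = 2 sin 156° cos 156° = -0.7431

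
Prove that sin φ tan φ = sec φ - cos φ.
RHS = 1/cos φ - cos φ = (1 - cos²φ)/cos φ = sin²φ/cos φ = sin φ · (sin φ/cos φ) = sin φ tan φ = LHS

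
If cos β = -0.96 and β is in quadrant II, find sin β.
sin β = 0.28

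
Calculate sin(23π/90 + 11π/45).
sin(23π/90 + 11π/45) = sin 23π/90 cos 11π/45 + cos 23π/90 sin 11π/45 = 1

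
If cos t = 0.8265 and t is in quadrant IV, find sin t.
sin t = -0.5629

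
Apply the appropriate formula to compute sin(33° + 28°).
sin(33° + 28°) = sin 33° cos 28° + cos 33° sin 28° = 0.8746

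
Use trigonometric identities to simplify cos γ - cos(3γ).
cos γ - cos(3γ) = 2 sin(2γ) sin γ (using Sum-to-product)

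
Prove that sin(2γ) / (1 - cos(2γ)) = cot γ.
LHS = 2 sin γ cos γ / (2sin²γ) = cos γ/sin γ = cot γ = RHS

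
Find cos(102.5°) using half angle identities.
cos(102.5°) = -√((1 + cos 205°)/2) = -0.2164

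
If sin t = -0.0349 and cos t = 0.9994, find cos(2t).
cos(2t) = cos²t - sin²t = 0.9976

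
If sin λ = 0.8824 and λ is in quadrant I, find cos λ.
cos λ = 0.4705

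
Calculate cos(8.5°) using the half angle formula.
cos(8.5°) = √((1 + cos 17°)/2) = 0.989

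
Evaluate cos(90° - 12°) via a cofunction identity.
cos(90° - 12°) = sin(12°) = 0.2079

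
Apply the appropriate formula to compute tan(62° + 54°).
tan(62° + 54°) = (tan 62° + tan 54°)/(1 - tan 62° tan 54°) = -2.05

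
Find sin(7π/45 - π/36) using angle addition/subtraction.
sin(7π/45 - π/36) = sin 7π/45 cos π/36 - cos 7π/45 sin π/36 = 0.3907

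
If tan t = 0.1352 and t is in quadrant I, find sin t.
sin t = 0.134 (using tan²t + 1 = sec²t)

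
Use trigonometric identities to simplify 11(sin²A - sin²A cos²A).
11(sin²A - sin²A cos²A) = 11(sin⁴A) (using Factoring)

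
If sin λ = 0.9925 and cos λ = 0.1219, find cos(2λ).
cos(2λ) = cos²λ - sin²λ = -0.9702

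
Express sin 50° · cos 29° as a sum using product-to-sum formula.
sin 50° cos 29° = (1/2)[sin(50°+29°) + sin(50°-29°)]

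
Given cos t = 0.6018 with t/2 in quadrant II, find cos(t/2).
cos(t/2) = ±√((1 + cos t)/2); negative since t/2 ∈ QII, so cos(t/2) = -0.8949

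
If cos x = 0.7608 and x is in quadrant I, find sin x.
sin x = 0.649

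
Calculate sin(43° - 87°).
sin(43° - 87°) = sin 43° cos 87° - cos 43° sin 87° = -0.6947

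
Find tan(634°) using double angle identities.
tan(634°) = 2 tan 317° / (1 - tan²317°) = -14.3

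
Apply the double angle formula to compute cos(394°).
cos(394°) = cos²197° - sin²197° = 0.829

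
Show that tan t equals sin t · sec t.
RHS = sin t · (1/cos t) = sin t/cos t = tan t = LHS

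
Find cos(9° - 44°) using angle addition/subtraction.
cos(9° - 44°) = cos 9° cos 44° + sin 9° sin 44° = 0.8192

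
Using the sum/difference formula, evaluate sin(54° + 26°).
sin(54° + 26°) = sin 54° cos 26° + cos 54° sin 26° = 0.9848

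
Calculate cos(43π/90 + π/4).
cos(43π/90 + π/4) = cos 43π/90 cos π/4 - sin 43π/90 sin π/4 = -0.6561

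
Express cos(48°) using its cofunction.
cos(48°) = sin(90° - 48°) = sin(42°)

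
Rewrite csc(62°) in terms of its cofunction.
csc(62°) = sec(90° - 62°) = sec(28°)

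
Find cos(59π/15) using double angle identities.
cos(59π/15) = cos²59π/30 - sin²59π/30 = 0.9781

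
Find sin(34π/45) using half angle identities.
sin(34π/45) = √((1 - cos 68π/45)/2) = 0.6947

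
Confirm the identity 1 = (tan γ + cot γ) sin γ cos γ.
RHS = (sin γ/cos γ + cos γ/sin γ) sin γ cos γ = ((sin²γ + cos²γ)/(sin γ cos γ)) · sin γ cos γ = sin²γ + cos²γ = 1 = LHS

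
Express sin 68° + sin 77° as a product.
sin 68° + sin 77° = 2 sin(72.5°) cos(-4.5°)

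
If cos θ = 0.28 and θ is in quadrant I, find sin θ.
sin θ = 0.96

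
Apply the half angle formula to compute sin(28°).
sin(28°) = √((1 - cos 56°)/2) = 0.4695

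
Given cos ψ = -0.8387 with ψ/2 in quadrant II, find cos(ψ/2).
cos(ψ/2) = ±√((1 + cos ψ)/2); negative since ψ/2 ∈ QII, so cos(ψ/2) = -0.284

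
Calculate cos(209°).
cos(209°) = -0.8746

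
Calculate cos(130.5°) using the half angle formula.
cos(130.5°) = -√((1 + cos 261°)/2) = -0.6494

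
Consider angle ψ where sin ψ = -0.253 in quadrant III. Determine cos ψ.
cos ψ = ±√(1 - sin²ψ) = -0.9675 (negative in QIII)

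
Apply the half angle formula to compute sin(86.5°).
sin(86.5°) = √((1 - cos 173°)/2) = 0.9981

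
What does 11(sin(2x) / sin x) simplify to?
11(sin(2x) / sin x) = 11(2 cos x) (using Double angle)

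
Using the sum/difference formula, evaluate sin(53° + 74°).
sin(53° + 74°) = sin 53° cos 74° + cos 53° sin 74° = 0.7986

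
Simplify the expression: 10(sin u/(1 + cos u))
10(sin u/(1 + cos u)) = 10(tan(u/2)) (using Half angle)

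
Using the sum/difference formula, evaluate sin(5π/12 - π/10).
sin(5π/12 - π/10) = sin 5π/12 cos π/10 - cos 5π/12 sin π/10 = 0.8387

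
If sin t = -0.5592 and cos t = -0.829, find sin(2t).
sin(2t) = 2 sin t cos t = 0.9272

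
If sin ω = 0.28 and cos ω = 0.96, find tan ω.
tan ω = sin ω / cos ω = 0.2917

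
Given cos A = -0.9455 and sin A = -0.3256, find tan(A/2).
tan(A/2) = sin A / (1 + cos A) = -5.974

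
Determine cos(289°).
cos(289°) = 0.3256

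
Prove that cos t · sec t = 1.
LHS = cos t · (1/cos t) = 1 = RHS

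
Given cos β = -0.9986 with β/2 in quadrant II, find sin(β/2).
sin(β/2) = ±√((1 - cos β)/2); positive since β/2 ∈ QII, so sin(β/2) = 0.9996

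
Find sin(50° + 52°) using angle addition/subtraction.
sin(50° + 52°) = sin 50° cos 52° + cos 50° sin 52° = 0.9781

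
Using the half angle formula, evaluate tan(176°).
tan(176°) = sin 352° / (1 + cos 352°) = -0.06993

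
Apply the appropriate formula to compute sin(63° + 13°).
sin(63° + 13°) = sin 63° cos 13° + cos 63° sin 13° = 0.9703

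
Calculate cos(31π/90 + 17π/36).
cos(31π/90 + 17π/36) = cos 31π/90 cos 17π/36 - sin 31π/90 sin 17π/36 = -0.8387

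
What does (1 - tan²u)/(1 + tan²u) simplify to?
(1 - tan²u)/(1 + tan²u) = cos(2u) (using Double angle)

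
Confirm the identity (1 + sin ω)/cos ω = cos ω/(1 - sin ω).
LHS = (1 + sin ω)(1 - sin ω) / (cos ω(1 - sin ω)) = (1 - sin²ω) / (cos ω(1 - sin ω)) = cos²ω / (cos ω(1 - sin ω)) = cos ω/(1 - sin ω) = RHS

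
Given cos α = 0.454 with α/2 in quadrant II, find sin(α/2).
sin(α/2) = ±√((1 - cos α)/2); positive since α/2 ∈ QII, so sin(α/2) = 0.5225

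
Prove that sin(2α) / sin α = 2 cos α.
LHS = 2 sin α cos α / sin α = 2 cos α = RHS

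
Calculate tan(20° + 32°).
tan(20° + 32°) = (tan 20° + tan 32°)/(1 - tan 20° tan 32°) = 1.28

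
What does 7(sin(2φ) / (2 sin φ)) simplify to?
7(sin(2φ) / (2 sin φ)) = 7(cos φ) (using Double angle)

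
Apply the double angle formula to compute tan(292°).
tan(292°) = 2 tan 146° / (1 - tan²146°) = -2.475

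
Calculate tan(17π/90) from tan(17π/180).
tan(17π/90) = 2 tan 17π/180 / (1 - tan²17π/180) = 0.6745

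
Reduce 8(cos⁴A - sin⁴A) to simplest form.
8(cos⁴A - sin⁴A) = 8(cos(2A)) (using Factoring + double angle)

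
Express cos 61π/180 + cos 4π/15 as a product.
cos 61π/180 + cos 4π/15 = 2 cos(109π/360) cos(13π/360)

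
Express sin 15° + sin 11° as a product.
sin 15° + sin 11° = 2 sin(13°) cos(2°)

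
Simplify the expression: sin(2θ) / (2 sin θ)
sin(2θ) / (2 sin θ) = cos θ (using Double angle)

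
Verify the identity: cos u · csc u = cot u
LHS = cos u · (1/sin u) = cos u/sin u = cot u = RHS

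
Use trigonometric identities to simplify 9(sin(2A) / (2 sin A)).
9(sin(2A) / (2 sin A)) = 9(cos A) (using Double angle)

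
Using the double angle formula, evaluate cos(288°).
cos(288°) = 1 - 2sin²144° = 0.309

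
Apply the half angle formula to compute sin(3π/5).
sin(3π/5) = √((1 - cos 6π/5)/2) = 0.9511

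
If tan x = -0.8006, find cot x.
cot x = 1/tan x = -1.249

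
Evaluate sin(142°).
sin(142°) = 0.6157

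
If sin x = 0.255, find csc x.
csc x = 1/sin x = 3.922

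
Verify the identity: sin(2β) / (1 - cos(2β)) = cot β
LHS = 2 sin β cos β / (2sin²β) = cos β/sin β = cot β = RHS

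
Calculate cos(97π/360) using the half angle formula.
cos(97π/360) = √((1 + cos 97π/180)/2) = 0.6626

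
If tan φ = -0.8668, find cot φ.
cot φ = 1/tan φ = -1.154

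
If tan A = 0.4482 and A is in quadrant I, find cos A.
cos A = 0.9125 (using tan²A + 1 = sec²A)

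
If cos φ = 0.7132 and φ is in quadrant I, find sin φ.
sin φ = 0.701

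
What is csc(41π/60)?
csc(41π/60) = 1.192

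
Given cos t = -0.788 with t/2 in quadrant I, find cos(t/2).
cos(t/2) = ±√((1 + cos t)/2); positive since t/2 ∈ QI, so cos(t/2) = 0.3256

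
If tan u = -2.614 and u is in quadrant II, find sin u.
sin u = 0.934 (using tan²u + 1 = sec²u)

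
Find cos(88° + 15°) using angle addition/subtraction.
cos(88° + 15°) = cos 88° cos 15° - sin 88° sin 15° = -0.225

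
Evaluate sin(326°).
sin(326°) = -0.5592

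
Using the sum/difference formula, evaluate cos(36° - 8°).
cos(36° - 8°) = cos 36° cos 8° + sin 36° sin 8° = 0.8829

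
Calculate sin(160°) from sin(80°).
sin(160°) = 2 sin 80° cos 80° = 0.342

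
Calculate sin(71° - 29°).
sin(71° - 29°) = sin 71° cos 29° - cos 71° sin 29° = 0.6691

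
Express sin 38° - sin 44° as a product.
sin 38° - sin 44° = 2 cos(41°) sin(-3°)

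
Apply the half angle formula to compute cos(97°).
cos(97°) = -√((1 + cos 194°)/2) = -0.1219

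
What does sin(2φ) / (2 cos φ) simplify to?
sin(2φ) / (2 cos φ) = sin φ (using Double angle)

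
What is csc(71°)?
csc(71°) = 1.058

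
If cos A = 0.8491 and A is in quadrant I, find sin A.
sin A = 0.5282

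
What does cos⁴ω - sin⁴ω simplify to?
cos⁴ω - sin⁴ω = cos(2ω) (using Factoring + double angle)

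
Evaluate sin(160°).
sin(160°) = 0.342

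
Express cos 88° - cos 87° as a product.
cos 88° - cos 87° = -2 sin(87.5°) sin(0.5°)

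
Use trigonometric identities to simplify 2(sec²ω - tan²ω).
2(sec²ω - tan²ω) = 2 (using Pythagorean identity)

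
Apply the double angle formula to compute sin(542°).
sin(542°) = 2 sin 271° cos 271° = -0.0349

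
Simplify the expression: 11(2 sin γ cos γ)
11(2 sin γ cos γ) = 11(sin(2γ)) (using Double angle)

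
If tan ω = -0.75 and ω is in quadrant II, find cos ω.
cos ω = -0.8 (using tan²ω + 1 = sec²ω)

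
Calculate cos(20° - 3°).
cos(20° - 3°) = cos 20° cos 3° + sin 20° sin 3° = 0.9563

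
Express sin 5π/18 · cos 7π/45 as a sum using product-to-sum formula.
sin 5π/18 cos 7π/45 = (1/2)[sin(5π/18+7π/45) + sin(5π/18-7π/45)]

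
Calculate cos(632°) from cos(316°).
cos(632°) = 2cos²316° - 1 = 0.0349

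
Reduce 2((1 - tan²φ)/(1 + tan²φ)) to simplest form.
2((1 - tan²φ)/(1 + tan²φ)) = 2(cos(2φ)) (using Double angle)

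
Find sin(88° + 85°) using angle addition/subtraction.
sin(88° + 85°) = sin 88° cos 85° + cos 88° sin 85° = 0.1219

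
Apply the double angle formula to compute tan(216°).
tan(216°) = 2 tan 108° / (1 - tan²108°) = 0.7265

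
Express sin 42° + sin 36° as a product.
sin 42° + sin 36° = 2 sin(39°) cos(3°)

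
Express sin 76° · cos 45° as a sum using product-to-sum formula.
sin 76° cos 45° = (1/2)[sin(76°+45°) + sin(76°-45°)]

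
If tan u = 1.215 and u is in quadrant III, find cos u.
cos u = -0.6355 (using tan²u + 1 = sec²u)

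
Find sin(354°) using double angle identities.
sin(354°) = 2 sin 177° cos 177° = -0.1045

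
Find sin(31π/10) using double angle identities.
sin(31π/10) = 2 sin 31π/20 cos 31π/20 = -0.309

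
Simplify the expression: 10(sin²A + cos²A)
10(sin²A + cos²A) = 10 (using Pythagorean identity)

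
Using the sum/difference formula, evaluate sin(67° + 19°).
sin(67° + 19°) = sin 67° cos 19° + cos 67° sin 19° = 0.9976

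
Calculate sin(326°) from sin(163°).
sin(326°) = 2 sin 163° cos 163° = -0.5592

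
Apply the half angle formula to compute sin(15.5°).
sin(15.5°) = √((1 - cos 31°)/2) = 0.2672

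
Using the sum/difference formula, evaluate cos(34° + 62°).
cos(34° + 62°) = cos 34° cos 62° - sin 34° sin 62° = -0.1045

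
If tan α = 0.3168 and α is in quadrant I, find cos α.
cos α = 0.9533 (using tan²α + 1 = sec²α)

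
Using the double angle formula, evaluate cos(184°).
cos(184°) = cos²92° - sin²92° = -0.9976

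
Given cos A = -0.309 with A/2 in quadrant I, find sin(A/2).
sin(A/2) = ±√((1 - cos A)/2); positive since A/2 ∈ QI, so sin(A/2) = 0.809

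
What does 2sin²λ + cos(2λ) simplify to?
2sin²λ + cos(2λ) = 1 (using Double angle)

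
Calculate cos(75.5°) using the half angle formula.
cos(75.5°) = √((1 + cos 151°)/2) = 0.2504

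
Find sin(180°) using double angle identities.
sin(180°) = 2 sin 90° cos 90° = 0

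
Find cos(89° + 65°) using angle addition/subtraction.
cos(89° + 65°) = cos 89° cos 65° - sin 89° sin 65° = -0.8988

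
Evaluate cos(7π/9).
cos(7π/9) = -0.766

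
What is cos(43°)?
cos(43°) = 0.7314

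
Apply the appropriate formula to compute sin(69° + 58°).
sin(69° + 58°) = sin 69° cos 58° + cos 69° sin 58° = 0.7986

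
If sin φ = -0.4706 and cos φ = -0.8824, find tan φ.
tan φ = sin φ / cos φ = 0.5333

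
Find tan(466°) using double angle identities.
tan(466°) = 2 tan 233° / (1 - tan²233°) = -3.487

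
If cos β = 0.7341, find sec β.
sec β = 1/cos β = 1.362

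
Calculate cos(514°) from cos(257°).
cos(514°) = 2cos²257° - 1 = -0.8988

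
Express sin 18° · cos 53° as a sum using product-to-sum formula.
sin 18° cos 53° = (1/2)[sin(18°+53°) + sin(18°-53°)]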